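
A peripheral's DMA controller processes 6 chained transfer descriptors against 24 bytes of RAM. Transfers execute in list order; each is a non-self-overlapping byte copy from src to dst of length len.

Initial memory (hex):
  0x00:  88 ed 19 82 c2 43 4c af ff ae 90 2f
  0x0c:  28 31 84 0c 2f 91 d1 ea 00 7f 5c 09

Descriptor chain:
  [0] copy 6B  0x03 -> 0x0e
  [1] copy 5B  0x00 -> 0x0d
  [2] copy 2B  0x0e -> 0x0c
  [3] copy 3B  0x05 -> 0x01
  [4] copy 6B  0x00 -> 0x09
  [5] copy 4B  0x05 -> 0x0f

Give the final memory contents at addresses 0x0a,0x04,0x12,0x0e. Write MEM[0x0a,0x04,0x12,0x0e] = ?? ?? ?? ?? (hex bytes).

MEM[0x0a,0x04,0x12,0x0e] = 43 c2 ff 43

#0 dst[0x0e+6] := {0x82,0xc2,0x43,0x4c,0xaf,0xff}
#1 dst[0x0d+5] := {0x88,0xed,0x19,0x82,0xc2}
#2 dst[0x0c+2] := {0xed,0x19}
#3 dst[0x01+3] := {0x43,0x4c,0xaf}
#4 dst[0x09+6] := {0x88,0x43,0x4c,0xaf,0xc2,0x43}
#5 dst[0x0f+4] := {0x43,0x4c,0xaf,0xff}
query mem[0x0a]=0x43, mem[0x04]=0xc2, mem[0x12]=0xff, mem[0x0e]=0x43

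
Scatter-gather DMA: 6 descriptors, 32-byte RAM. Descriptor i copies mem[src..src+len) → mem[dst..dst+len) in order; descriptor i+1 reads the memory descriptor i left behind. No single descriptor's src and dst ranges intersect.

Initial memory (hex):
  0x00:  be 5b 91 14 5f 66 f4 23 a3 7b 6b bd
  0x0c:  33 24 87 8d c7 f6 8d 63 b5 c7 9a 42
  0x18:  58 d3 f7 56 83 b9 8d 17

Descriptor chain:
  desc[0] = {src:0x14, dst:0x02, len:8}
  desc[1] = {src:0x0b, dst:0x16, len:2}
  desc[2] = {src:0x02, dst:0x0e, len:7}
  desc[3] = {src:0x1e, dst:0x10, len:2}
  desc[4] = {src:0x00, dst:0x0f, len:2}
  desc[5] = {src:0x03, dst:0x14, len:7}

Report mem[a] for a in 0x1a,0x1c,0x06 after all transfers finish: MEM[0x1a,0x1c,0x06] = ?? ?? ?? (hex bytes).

MEM[0x1a,0x1c,0x06] = 56 83 58

D0: mem[0x02..0x09] <- [b5 c7 9a 42 58 d3 f7 56]
D1: mem[0x16..0x17] <- [bd 33]
D2: mem[0x0e..0x14] <- [b5 c7 9a 42 58 d3 f7]
D3: mem[0x10..0x11] <- [8d 17]
D4: mem[0x0f..0x10] <- [be 5b]
D5: mem[0x14..0x1a] <- [c7 9a 42 58 d3 f7 56]
query mem[0x1a]=0x56, mem[0x1c]=0x83, mem[0x06]=0x58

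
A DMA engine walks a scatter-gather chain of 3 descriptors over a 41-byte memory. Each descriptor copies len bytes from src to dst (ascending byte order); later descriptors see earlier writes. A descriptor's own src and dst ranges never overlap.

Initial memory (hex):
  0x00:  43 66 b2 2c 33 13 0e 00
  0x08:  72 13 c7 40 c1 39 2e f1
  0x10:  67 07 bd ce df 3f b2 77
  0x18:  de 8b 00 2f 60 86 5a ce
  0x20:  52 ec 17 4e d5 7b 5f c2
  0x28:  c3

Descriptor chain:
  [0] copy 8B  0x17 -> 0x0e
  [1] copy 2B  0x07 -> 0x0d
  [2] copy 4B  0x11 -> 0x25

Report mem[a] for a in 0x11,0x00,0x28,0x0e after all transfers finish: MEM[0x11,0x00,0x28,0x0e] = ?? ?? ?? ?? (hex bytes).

#0 dst[0x0e+8] := {0x77,0xde,0x8b,0x00,0x2f,0x60,0x86,0x5a}
#1 dst[0x0d+2] := {0x00,0x72}
#2 dst[0x25+4] := {0x00,0x2f,0x60,0x86}
query mem[0x11]=0x00, mem[0x00]=0x43, mem[0x28]=0x86, mem[0x0e]=0x72

MEM[0x11,0x00,0x28,0x0e] = 00 43 86 72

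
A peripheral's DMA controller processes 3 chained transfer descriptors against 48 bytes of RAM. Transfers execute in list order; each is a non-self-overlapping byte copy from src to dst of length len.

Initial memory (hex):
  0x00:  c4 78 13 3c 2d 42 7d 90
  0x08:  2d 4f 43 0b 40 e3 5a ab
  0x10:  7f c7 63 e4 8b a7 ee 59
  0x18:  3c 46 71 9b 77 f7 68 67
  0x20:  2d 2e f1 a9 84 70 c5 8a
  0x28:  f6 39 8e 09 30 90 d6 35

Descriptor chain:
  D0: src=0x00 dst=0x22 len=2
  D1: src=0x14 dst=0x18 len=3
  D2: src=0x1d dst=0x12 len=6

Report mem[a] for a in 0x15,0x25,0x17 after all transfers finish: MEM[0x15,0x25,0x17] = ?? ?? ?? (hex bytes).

MEM[0x15,0x25,0x17] = 2d 70 c4

  after D0: wrote 2B at 0x22 = c478
  after D1: wrote 3B at 0x18 = 8ba7ee
  after D2: wrote 6B at 0x12 = f768672d2ec4
query mem[0x15]=0x2d, mem[0x25]=0x70, mem[0x17]=0xc4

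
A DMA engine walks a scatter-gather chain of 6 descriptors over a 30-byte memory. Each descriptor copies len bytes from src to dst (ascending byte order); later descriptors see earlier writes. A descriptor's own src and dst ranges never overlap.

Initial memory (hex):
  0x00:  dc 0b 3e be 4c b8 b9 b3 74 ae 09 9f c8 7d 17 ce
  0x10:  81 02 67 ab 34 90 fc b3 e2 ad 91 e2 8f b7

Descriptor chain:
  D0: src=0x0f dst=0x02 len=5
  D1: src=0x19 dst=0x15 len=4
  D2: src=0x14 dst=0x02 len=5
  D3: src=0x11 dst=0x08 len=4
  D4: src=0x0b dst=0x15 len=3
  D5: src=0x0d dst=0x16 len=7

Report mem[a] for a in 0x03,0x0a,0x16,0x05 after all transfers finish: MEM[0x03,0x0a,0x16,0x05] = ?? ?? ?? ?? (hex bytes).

D0: mem[0x02..0x06] <- [ce 81 02 67 ab]
D1: mem[0x15..0x18] <- [ad 91 e2 8f]
D2: mem[0x02..0x06] <- [34 ad 91 e2 8f]
D3: mem[0x08..0x0b] <- [02 67 ab 34]
D4: mem[0x15..0x17] <- [34 c8 7d]
D5: mem[0x16..0x1c] <- [7d 17 ce 81 02 67 ab]
query mem[0x03]=0xad, mem[0x0a]=0xab, mem[0x16]=0x7d, mem[0x05]=0xe2

MEM[0x03,0x0a,0x16,0x05] = ad ab 7d e2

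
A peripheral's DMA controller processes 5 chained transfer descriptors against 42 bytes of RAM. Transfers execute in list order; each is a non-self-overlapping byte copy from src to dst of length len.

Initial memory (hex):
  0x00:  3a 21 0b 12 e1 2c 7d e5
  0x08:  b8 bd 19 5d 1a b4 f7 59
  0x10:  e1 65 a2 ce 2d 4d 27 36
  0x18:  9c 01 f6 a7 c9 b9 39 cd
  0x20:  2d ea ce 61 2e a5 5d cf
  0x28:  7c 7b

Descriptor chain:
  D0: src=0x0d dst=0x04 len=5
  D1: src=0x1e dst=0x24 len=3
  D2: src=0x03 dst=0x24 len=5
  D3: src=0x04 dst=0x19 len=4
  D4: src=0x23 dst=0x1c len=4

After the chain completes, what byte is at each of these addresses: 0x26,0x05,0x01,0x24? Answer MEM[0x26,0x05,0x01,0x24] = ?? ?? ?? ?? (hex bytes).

MEM[0x26,0x05,0x01,0x24] = f7 f7 21 12

#0 dst[0x04+5] := {0xb4,0xf7,0x59,0xe1,0x65}
#1 dst[0x24+3] := {0x39,0xcd,0x2d}
#2 dst[0x24+5] := {0x12,0xb4,0xf7,0x59,0xe1}
#3 dst[0x19+4] := {0xb4,0xf7,0x59,0xe1}
#4 dst[0x1c+4] := {0x61,0x12,0xb4,0xf7}
query mem[0x26]=0xf7, mem[0x05]=0xf7, mem[0x01]=0x21, mem[0x24]=0x12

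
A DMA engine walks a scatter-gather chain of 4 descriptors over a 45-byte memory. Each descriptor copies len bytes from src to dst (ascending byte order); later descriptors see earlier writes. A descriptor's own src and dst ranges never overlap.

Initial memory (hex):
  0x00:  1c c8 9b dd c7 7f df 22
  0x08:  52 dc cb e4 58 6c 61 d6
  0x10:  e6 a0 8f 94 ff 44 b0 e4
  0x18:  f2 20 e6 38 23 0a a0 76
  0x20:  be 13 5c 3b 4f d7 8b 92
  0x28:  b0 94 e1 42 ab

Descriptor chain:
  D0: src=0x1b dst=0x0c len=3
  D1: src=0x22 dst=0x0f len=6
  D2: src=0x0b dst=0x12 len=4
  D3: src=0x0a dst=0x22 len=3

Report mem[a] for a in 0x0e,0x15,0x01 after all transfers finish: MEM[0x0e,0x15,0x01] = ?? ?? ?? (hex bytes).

[0] 0x1b->0x0c len=3 : 38 23 0a
[1] 0x22->0x0f len=6 : 5c 3b 4f d7 8b 92
[2] 0x0b->0x12 len=4 : e4 38 23 0a
[3] 0x0a->0x22 len=3 : cb e4 38
query mem[0x0e]=0x0a, mem[0x15]=0x0a, mem[0x01]=0xc8

MEM[0x0e,0x15,0x01] = 0a 0a c8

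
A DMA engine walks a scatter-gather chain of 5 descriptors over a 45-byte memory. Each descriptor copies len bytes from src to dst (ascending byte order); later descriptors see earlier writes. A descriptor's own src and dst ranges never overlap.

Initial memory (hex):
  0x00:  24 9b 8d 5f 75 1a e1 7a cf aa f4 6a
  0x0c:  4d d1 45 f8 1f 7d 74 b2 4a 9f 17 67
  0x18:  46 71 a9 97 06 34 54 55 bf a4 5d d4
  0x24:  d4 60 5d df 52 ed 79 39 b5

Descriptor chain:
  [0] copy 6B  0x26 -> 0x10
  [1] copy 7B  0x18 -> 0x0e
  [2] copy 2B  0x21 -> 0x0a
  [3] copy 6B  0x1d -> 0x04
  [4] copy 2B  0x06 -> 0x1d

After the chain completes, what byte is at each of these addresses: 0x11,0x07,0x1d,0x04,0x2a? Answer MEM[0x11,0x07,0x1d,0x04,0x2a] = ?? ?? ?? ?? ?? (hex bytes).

MEM[0x11,0x07,0x1d,0x04,0x2a] = 97 bf 55 34 79

#0 dst[0x10+6] := {0x5d,0xdf,0x52,0xed,0x79,0x39}
#1 dst[0x0e+7] := {0x46,0x71,0xa9,0x97,0x06,0x34,0x54}
#2 dst[0x0a+2] := {0xa4,0x5d}
#3 dst[0x04+6] := {0x34,0x54,0x55,0xbf,0xa4,0x5d}
#4 dst[0x1d+2] := {0x55,0xbf}
query mem[0x11]=0x97, mem[0x07]=0xbf, mem[0x1d]=0x55, mem[0x04]=0x34, mem[0x2a]=0x79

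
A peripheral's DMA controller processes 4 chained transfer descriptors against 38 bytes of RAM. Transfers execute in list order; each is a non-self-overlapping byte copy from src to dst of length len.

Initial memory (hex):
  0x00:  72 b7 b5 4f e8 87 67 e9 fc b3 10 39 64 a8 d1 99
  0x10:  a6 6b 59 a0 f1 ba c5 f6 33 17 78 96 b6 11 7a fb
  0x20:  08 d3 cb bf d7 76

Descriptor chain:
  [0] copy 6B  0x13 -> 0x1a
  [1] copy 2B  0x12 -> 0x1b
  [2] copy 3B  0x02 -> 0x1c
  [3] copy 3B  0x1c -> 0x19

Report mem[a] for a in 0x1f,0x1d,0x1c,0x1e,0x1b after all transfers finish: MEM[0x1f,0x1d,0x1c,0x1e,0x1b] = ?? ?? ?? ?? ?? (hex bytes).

MEM[0x1f,0x1d,0x1c,0x1e,0x1b] = 33 4f b5 e8 e8

[0] 0x13->0x1a len=6 : a0 f1 ba c5 f6 33
[1] 0x12->0x1b len=2 : 59 a0
[2] 0x02->0x1c len=3 : b5 4f e8
[3] 0x1c->0x19 len=3 : b5 4f e8
query mem[0x1f]=0x33, mem[0x1d]=0x4f, mem[0x1c]=0xb5, mem[0x1e]=0xe8, mem[0x1b]=0xe8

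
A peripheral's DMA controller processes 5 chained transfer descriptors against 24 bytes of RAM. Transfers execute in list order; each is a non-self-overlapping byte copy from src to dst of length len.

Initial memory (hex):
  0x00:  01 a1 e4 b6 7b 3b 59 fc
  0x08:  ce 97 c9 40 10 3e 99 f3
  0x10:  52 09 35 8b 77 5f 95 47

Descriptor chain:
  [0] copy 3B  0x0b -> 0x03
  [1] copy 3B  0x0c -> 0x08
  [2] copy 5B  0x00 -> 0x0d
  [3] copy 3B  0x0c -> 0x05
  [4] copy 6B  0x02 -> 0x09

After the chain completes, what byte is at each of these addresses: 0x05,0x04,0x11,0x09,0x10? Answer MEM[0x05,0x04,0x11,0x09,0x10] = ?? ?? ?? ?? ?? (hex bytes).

MEM[0x05,0x04,0x11,0x09,0x10] = 10 10 10 e4 40

#0 dst[0x03+3] := {0x40,0x10,0x3e}
#1 dst[0x08+3] := {0x10,0x3e,0x99}
#2 dst[0x0d+5] := {0x01,0xa1,0xe4,0x40,0x10}
#3 dst[0x05+3] := {0x10,0x01,0xa1}
#4 dst[0x09+6] := {0xe4,0x40,0x10,0x10,0x01,0xa1}
query mem[0x05]=0x10, mem[0x04]=0x10, mem[0x11]=0x10, mem[0x09]=0xe4, mem[0x10]=0x40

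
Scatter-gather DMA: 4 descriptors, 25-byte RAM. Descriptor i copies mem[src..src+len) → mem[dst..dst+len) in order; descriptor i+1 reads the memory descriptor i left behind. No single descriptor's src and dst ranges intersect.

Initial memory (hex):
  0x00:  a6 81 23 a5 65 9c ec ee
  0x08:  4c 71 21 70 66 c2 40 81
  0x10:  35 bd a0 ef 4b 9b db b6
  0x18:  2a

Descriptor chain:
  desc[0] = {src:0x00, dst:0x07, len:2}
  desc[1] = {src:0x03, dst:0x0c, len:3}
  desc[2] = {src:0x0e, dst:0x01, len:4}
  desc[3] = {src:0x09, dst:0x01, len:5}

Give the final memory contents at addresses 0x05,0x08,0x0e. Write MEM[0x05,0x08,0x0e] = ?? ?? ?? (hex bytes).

MEM[0x05,0x08,0x0e] = 65 81 9c

D0: mem[0x07..0x08] <- [a6 81]
D1: mem[0x0c..0x0e] <- [a5 65 9c]
D2: mem[0x01..0x04] <- [9c 81 35 bd]
D3: mem[0x01..0x05] <- [71 21 70 a5 65]
query mem[0x05]=0x65, mem[0x08]=0x81, mem[0x0e]=0x9c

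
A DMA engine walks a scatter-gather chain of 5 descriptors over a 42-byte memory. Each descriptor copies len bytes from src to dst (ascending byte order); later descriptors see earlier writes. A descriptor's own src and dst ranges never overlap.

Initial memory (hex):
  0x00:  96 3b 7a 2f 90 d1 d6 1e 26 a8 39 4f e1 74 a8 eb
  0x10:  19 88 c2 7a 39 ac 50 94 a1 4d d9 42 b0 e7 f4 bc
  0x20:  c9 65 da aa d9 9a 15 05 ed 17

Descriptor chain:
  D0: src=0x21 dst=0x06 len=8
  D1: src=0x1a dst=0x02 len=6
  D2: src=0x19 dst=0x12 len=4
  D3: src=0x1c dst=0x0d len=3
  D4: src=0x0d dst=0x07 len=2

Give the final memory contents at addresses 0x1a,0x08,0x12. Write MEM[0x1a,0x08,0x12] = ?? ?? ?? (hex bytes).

#0 dst[0x06+8] := {0x65,0xda,0xaa,0xd9,0x9a,0x15,0x05,0xed}
#1 dst[0x02+6] := {0xd9,0x42,0xb0,0xe7,0xf4,0xbc}
#2 dst[0x12+4] := {0x4d,0xd9,0x42,0xb0}
#3 dst[0x0d+3] := {0xb0,0xe7,0xf4}
#4 dst[0x07+2] := {0xb0,0xe7}
query mem[0x1a]=0xd9, mem[0x08]=0xe7, mem[0x12]=0x4d

MEM[0x1a,0x08,0x12] = d9 e7 4d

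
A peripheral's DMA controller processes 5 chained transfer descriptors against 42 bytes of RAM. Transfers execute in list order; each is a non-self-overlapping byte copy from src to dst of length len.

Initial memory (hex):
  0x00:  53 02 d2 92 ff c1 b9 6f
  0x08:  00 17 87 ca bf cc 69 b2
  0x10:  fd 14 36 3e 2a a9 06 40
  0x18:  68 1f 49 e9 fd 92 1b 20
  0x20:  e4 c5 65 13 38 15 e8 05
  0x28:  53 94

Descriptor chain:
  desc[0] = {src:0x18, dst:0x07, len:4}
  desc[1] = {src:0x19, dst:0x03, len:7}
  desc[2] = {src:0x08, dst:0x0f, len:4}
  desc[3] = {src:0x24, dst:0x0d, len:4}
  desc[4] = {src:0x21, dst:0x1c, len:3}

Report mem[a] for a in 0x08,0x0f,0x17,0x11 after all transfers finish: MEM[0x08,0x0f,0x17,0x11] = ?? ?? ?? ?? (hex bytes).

D0: mem[0x07..0x0a] <- [68 1f 49 e9]
D1: mem[0x03..0x09] <- [1f 49 e9 fd 92 1b 20]
D2: mem[0x0f..0x12] <- [1b 20 e9 ca]
D3: mem[0x0d..0x10] <- [38 15 e8 05]
D4: mem[0x1c..0x1e] <- [c5 65 13]
query mem[0x08]=0x1b, mem[0x0f]=0xe8, mem[0x17]=0x40, mem[0x11]=0xe9

MEM[0x08,0x0f,0x17,0x11] = 1b e8 40 e9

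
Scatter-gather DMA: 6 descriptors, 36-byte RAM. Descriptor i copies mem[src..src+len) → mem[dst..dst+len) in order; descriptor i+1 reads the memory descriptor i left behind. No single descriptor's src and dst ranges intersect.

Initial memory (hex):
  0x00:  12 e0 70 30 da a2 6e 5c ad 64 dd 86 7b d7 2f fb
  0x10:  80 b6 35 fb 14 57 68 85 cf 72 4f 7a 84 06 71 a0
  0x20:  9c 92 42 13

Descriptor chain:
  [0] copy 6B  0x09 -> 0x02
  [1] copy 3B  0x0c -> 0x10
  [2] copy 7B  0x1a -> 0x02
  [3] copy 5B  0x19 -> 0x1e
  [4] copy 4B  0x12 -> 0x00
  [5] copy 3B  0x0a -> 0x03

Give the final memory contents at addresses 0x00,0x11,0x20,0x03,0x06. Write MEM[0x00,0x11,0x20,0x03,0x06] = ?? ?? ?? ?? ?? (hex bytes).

MEM[0x00,0x11,0x20,0x03,0x06] = 2f d7 7a dd 71

D0: mem[0x02..0x07] <- [64 dd 86 7b d7 2f]
D1: mem[0x10..0x12] <- [7b d7 2f]
D2: mem[0x02..0x08] <- [4f 7a 84 06 71 a0 9c]
D3: mem[0x1e..0x22] <- [72 4f 7a 84 06]
D4: mem[0x00..0x03] <- [2f fb 14 57]
D5: mem[0x03..0x05] <- [dd 86 7b]
query mem[0x00]=0x2f, mem[0x11]=0xd7, mem[0x20]=0x7a, mem[0x03]=0xdd, mem[0x06]=0x71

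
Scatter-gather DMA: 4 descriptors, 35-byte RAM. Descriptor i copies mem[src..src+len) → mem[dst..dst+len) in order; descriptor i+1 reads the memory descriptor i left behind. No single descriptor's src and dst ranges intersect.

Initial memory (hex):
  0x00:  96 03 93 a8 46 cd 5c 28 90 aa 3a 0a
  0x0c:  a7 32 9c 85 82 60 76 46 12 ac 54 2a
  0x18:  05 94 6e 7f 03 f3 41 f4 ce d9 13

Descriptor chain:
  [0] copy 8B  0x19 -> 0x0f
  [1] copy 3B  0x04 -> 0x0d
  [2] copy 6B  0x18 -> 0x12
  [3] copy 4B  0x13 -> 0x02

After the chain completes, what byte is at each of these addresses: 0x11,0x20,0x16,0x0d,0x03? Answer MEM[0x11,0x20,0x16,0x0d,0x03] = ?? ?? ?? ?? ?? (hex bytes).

D0: mem[0x0f..0x16] <- [94 6e 7f 03 f3 41 f4 ce]
D1: mem[0x0d..0x0f] <- [46 cd 5c]
D2: mem[0x12..0x17] <- [05 94 6e 7f 03 f3]
D3: mem[0x02..0x05] <- [94 6e 7f 03]
query mem[0x11]=0x7f, mem[0x20]=0xce, mem[0x16]=0x03, mem[0x0d]=0x46, mem[0x03]=0x6e

MEM[0x11,0x20,0x16,0x0d,0x03] = 7f ce 03 46 6e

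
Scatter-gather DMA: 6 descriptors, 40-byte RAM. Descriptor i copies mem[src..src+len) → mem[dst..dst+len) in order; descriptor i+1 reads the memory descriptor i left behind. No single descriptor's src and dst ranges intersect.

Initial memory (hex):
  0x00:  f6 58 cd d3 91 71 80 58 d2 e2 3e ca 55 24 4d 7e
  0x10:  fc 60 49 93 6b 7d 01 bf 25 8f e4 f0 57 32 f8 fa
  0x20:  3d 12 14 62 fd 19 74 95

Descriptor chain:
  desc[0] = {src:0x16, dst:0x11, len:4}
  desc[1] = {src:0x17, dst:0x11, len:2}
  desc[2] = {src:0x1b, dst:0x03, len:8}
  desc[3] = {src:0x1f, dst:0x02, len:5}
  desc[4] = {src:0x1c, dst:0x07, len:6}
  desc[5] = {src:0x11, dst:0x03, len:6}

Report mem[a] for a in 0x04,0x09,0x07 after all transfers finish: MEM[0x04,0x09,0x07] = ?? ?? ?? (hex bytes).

MEM[0x04,0x09,0x07] = 25 f8 7d

[0] 0x16->0x11 len=4 : 01 bf 25 8f
[1] 0x17->0x11 len=2 : bf 25
[2] 0x1b->0x03 len=8 : f0 57 32 f8 fa 3d 12 14
[3] 0x1f->0x02 len=5 : fa 3d 12 14 62
[4] 0x1c->0x07 len=6 : 57 32 f8 fa 3d 12
[5] 0x11->0x03 len=6 : bf 25 25 8f 7d 01
query mem[0x04]=0x25, mem[0x09]=0xf8, mem[0x07]=0x7d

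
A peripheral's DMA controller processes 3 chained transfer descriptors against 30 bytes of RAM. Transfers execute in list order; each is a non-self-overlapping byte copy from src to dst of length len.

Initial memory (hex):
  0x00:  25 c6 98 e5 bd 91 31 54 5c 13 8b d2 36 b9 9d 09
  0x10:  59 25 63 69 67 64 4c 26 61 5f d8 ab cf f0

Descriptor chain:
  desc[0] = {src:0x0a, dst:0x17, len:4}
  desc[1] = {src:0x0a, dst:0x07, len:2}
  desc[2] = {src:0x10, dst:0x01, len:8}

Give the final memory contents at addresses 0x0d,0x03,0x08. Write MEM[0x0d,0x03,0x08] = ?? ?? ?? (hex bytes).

  after D0: wrote 4B at 0x17 = 8bd236b9
  after D1: wrote 2B at 0x07 = 8bd2
  after D2: wrote 8B at 0x01 = 5925636967644c8b
query mem[0x0d]=0xb9, mem[0x03]=0x63, mem[0x08]=0x8b

MEM[0x0d,0x03,0x08] = b9 63 8b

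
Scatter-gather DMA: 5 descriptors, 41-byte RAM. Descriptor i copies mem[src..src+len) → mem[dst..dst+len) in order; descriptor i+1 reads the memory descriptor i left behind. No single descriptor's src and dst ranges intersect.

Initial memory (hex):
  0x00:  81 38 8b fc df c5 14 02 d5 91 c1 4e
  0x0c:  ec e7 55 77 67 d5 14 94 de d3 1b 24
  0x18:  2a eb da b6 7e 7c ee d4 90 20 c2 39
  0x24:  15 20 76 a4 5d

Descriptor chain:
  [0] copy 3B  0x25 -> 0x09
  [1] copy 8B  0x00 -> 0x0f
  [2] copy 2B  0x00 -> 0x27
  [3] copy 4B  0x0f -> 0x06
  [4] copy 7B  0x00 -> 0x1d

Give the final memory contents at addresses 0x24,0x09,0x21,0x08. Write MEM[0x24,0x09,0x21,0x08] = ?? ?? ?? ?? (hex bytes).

D0: mem[0x09..0x0b] <- [20 76 a4]
D1: mem[0x0f..0x16] <- [81 38 8b fc df c5 14 02]
D2: mem[0x27..0x28] <- [81 38]
D3: mem[0x06..0x09] <- [81 38 8b fc]
D4: mem[0x1d..0x23] <- [81 38 8b fc df c5 81]
query mem[0x24]=0x15, mem[0x09]=0xfc, mem[0x21]=0xdf, mem[0x08]=0x8b

MEM[0x24,0x09,0x21,0x08] = 15 fc df 8b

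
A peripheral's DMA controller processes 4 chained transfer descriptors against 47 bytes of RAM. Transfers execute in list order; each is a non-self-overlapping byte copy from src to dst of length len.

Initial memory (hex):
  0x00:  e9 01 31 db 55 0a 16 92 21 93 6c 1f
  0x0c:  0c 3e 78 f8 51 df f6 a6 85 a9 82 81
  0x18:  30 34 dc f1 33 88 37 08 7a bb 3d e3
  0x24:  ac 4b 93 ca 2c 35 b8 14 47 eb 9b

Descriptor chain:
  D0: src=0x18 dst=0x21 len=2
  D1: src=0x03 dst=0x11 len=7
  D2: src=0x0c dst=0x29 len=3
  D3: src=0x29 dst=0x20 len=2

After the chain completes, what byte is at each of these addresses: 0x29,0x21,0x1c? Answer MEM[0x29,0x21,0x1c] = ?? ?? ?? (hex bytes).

  after D0: wrote 2B at 0x21 = 3034
  after D1: wrote 7B at 0x11 = db550a16922193
  after D2: wrote 3B at 0x29 = 0c3e78
  after D3: wrote 2B at 0x20 = 0c3e
query mem[0x29]=0x0c, mem[0x21]=0x3e, mem[0x1c]=0x33

MEM[0x29,0x21,0x1c] = 0c 3e 33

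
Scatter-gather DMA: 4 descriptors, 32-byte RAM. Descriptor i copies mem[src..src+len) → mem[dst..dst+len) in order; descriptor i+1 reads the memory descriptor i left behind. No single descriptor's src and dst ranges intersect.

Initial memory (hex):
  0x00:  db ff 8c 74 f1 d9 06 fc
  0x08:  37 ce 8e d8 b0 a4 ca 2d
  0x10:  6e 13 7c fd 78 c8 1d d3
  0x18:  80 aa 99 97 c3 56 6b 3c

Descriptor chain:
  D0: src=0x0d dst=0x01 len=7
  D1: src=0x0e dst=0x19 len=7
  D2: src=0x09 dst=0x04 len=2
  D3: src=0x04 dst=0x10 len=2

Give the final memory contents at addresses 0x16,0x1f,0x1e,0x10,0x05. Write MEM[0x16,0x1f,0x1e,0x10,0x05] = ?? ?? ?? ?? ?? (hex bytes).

[0] 0x0d->0x01 len=7 : a4 ca 2d 6e 13 7c fd
[1] 0x0e->0x19 len=7 : ca 2d 6e 13 7c fd 78
[2] 0x09->0x04 len=2 : ce 8e
[3] 0x04->0x10 len=2 : ce 8e
query mem[0x16]=0x1d, mem[0x1f]=0x78, mem[0x1e]=0xfd, mem[0x10]=0xce, mem[0x05]=0x8e

MEM[0x16,0x1f,0x1e,0x10,0x05] = 1d 78 fd ce 8e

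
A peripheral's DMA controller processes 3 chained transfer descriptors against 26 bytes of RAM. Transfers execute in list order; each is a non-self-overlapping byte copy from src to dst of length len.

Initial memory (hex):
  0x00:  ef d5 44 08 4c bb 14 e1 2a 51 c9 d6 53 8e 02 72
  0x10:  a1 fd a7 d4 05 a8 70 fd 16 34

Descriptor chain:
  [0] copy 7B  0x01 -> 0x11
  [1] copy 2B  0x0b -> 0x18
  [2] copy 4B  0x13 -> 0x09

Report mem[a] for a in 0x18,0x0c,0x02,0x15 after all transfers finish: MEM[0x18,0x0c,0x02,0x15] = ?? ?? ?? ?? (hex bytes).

MEM[0x18,0x0c,0x02,0x15] = d6 14 44 bb

  after D0: wrote 7B at 0x11 = d544084cbb14e1
  after D1: wrote 2B at 0x18 = d653
  after D2: wrote 4B at 0x09 = 084cbb14
query mem[0x18]=0xd6, mem[0x0c]=0x14, mem[0x02]=0x44, mem[0x15]=0xbb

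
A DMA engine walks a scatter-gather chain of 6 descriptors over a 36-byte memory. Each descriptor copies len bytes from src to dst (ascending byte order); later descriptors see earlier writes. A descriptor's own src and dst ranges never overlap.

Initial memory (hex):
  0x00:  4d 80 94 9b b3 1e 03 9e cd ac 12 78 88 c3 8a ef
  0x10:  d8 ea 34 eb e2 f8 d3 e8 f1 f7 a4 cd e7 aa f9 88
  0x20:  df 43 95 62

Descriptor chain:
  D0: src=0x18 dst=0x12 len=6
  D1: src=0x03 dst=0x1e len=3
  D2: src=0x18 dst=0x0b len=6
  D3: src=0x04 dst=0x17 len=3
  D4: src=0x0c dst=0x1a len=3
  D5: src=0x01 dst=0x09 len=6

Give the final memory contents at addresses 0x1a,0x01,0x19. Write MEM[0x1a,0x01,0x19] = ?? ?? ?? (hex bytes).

MEM[0x1a,0x01,0x19] = f7 80 03

[0] 0x18->0x12 len=6 : f1 f7 a4 cd e7 aa
[1] 0x03->0x1e len=3 : 9b b3 1e
[2] 0x18->0x0b len=6 : f1 f7 a4 cd e7 aa
[3] 0x04->0x17 len=3 : b3 1e 03
[4] 0x0c->0x1a len=3 : f7 a4 cd
[5] 0x01->0x09 len=6 : 80 94 9b b3 1e 03
query mem[0x1a]=0xf7, mem[0x01]=0x80, mem[0x19]=0x03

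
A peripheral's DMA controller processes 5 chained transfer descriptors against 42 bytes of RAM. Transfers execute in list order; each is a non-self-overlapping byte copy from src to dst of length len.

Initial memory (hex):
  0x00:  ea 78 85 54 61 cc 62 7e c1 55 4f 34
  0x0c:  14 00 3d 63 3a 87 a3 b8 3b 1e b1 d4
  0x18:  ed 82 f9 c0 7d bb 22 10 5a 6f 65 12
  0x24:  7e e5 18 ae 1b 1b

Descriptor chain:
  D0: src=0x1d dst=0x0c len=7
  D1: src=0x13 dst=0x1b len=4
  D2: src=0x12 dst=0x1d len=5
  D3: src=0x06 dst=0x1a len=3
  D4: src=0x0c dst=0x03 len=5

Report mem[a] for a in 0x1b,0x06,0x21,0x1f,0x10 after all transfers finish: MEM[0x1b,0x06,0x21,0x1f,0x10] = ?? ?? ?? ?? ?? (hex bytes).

MEM[0x1b,0x06,0x21,0x1f,0x10] = 7e 5a b1 3b 6f

D0: mem[0x0c..0x12] <- [bb 22 10 5a 6f 65 12]
D1: mem[0x1b..0x1e] <- [b8 3b 1e b1]
D2: mem[0x1d..0x21] <- [12 b8 3b 1e b1]
D3: mem[0x1a..0x1c] <- [62 7e c1]
D4: mem[0x03..0x07] <- [bb 22 10 5a 6f]
query mem[0x1b]=0x7e, mem[0x06]=0x5a, mem[0x21]=0xb1, mem[0x1f]=0x3b, mem[0x10]=0x6f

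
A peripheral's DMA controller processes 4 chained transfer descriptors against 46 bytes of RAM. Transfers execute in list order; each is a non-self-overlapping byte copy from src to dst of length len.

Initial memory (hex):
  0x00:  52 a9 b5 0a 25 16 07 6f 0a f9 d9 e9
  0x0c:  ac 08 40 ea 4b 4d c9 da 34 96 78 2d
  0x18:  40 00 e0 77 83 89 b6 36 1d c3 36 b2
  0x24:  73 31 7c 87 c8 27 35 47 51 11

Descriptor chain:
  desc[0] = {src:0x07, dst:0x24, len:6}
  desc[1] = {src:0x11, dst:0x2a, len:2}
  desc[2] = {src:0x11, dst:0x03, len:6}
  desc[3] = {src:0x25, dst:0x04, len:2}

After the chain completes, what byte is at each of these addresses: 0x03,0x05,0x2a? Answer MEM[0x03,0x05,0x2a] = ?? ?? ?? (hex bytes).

MEM[0x03,0x05,0x2a] = 4d f9 4d

D0: mem[0x24..0x29] <- [6f 0a f9 d9 e9 ac]
D1: mem[0x2a..0x2b] <- [4d c9]
D2: mem[0x03..0x08] <- [4d c9 da 34 96 78]
D3: mem[0x04..0x05] <- [0a f9]
query mem[0x03]=0x4d, mem[0x05]=0xf9, mem[0x2a]=0x4d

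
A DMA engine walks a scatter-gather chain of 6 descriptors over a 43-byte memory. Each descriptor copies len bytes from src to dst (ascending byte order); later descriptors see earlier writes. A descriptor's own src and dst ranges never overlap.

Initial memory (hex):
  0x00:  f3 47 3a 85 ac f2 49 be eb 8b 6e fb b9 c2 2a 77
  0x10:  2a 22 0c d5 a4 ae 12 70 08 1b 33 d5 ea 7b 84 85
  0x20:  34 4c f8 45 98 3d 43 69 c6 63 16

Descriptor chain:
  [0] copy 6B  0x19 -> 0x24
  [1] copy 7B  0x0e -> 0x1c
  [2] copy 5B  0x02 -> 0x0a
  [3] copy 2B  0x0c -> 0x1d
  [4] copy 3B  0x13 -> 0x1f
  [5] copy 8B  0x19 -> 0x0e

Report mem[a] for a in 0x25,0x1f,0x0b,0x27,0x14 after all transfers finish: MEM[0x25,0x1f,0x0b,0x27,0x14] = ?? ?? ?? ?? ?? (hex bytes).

#0 dst[0x24+6] := {0x1b,0x33,0xd5,0xea,0x7b,0x84}
#1 dst[0x1c+7] := {0x2a,0x77,0x2a,0x22,0x0c,0xd5,0xa4}
#2 dst[0x0a+5] := {0x3a,0x85,0xac,0xf2,0x49}
#3 dst[0x1d+2] := {0xac,0xf2}
#4 dst[0x1f+3] := {0xd5,0xa4,0xae}
#5 dst[0x0e+8] := {0x1b,0x33,0xd5,0x2a,0xac,0xf2,0xd5,0xa4}
query mem[0x25]=0x33, mem[0x1f]=0xd5, mem[0x0b]=0x85, mem[0x27]=0xea, mem[0x14]=0xd5

MEM[0x25,0x1f,0x0b,0x27,0x14] = 33 d5 85 ea d5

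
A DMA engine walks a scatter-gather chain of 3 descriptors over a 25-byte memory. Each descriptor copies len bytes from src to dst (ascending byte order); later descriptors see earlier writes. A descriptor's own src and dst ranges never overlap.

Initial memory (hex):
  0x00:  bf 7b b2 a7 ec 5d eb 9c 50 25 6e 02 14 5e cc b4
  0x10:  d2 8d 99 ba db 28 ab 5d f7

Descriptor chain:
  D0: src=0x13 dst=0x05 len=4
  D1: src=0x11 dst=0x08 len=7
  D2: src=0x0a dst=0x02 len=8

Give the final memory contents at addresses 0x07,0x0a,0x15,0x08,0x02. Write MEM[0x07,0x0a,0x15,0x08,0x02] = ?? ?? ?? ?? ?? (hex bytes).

MEM[0x07,0x0a,0x15,0x08,0x02] = b4 ba 28 d2 ba

  after D0: wrote 4B at 0x05 = badb28ab
  after D1: wrote 7B at 0x08 = 8d99badb28ab5d
  after D2: wrote 8B at 0x02 = badb28ab5db4d28d
query mem[0x07]=0xb4, mem[0x0a]=0xba, mem[0x15]=0x28, mem[0x08]=0xd2, mem[0x02]=0xba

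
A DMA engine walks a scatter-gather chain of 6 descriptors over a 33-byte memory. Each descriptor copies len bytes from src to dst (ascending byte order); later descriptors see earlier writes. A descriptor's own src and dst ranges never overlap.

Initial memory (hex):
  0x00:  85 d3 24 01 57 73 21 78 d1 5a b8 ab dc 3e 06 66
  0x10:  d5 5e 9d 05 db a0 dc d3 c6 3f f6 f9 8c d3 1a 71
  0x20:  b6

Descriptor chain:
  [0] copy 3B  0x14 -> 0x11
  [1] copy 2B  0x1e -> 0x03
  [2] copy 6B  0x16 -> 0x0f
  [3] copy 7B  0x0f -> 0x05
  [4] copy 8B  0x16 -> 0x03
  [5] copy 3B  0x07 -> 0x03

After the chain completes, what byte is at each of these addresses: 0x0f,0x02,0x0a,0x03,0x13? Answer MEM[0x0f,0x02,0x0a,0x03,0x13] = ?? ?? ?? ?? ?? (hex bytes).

MEM[0x0f,0x02,0x0a,0x03,0x13] = dc 24 d3 f6 f6

#0 dst[0x11+3] := {0xdb,0xa0,0xdc}
#1 dst[0x03+2] := {0x1a,0x71}
#2 dst[0x0f+6] := {0xdc,0xd3,0xc6,0x3f,0xf6,0xf9}
#3 dst[0x05+7] := {0xdc,0xd3,0xc6,0x3f,0xf6,0xf9,0xa0}
#4 dst[0x03+8] := {0xdc,0xd3,0xc6,0x3f,0xf6,0xf9,0x8c,0xd3}
#5 dst[0x03+3] := {0xf6,0xf9,0x8c}
query mem[0x0f]=0xdc, mem[0x02]=0x24, mem[0x0a]=0xd3, mem[0x03]=0xf6, mem[0x13]=0xf6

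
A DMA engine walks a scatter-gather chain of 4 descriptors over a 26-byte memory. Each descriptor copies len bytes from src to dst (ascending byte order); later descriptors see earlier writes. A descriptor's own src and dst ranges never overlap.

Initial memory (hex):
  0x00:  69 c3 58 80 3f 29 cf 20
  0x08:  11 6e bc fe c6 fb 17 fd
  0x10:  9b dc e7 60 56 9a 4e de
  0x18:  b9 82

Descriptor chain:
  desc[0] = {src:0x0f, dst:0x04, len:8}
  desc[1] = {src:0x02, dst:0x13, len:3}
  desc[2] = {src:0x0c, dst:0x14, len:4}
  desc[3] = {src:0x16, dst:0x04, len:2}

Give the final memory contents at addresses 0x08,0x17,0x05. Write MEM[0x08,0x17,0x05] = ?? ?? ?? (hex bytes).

MEM[0x08,0x17,0x05] = 60 fd fd

D0: mem[0x04..0x0b] <- [fd 9b dc e7 60 56 9a 4e]
D1: mem[0x13..0x15] <- [58 80 fd]
D2: mem[0x14..0x17] <- [c6 fb 17 fd]
D3: mem[0x04..0x05] <- [17 fd]
query mem[0x08]=0x60, mem[0x17]=0xfd, mem[0x05]=0xfd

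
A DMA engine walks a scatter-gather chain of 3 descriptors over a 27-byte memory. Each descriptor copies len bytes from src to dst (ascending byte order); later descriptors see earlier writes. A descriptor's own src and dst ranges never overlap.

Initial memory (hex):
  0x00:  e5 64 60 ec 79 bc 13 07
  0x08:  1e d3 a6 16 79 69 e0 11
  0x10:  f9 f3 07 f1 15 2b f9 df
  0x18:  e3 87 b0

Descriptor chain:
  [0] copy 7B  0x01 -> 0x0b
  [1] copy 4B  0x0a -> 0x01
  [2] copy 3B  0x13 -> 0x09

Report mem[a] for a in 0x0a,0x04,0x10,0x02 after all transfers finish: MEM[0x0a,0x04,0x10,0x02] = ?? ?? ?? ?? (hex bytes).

MEM[0x0a,0x04,0x10,0x02] = 15 ec 13 64

#0 dst[0x0b+7] := {0x64,0x60,0xec,0x79,0xbc,0x13,0x07}
#1 dst[0x01+4] := {0xa6,0x64,0x60,0xec}
#2 dst[0x09+3] := {0xf1,0x15,0x2b}
query mem[0x0a]=0x15, mem[0x04]=0xec, mem[0x10]=0x13, mem[0x02]=0x64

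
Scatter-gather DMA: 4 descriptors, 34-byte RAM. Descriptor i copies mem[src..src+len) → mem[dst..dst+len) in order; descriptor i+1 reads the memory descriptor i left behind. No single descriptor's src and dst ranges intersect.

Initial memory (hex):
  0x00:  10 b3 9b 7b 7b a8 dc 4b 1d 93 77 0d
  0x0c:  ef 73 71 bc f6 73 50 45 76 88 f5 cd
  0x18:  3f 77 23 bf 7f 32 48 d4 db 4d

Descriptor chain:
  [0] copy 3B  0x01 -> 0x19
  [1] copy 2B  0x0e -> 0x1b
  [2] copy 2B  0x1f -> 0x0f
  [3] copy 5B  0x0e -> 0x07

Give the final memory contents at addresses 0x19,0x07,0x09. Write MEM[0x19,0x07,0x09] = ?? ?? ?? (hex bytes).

MEM[0x19,0x07,0x09] = b3 71 db

D0: mem[0x19..0x1b] <- [b3 9b 7b]
D1: mem[0x1b..0x1c] <- [71 bc]
D2: mem[0x0f..0x10] <- [d4 db]
D3: mem[0x07..0x0b] <- [71 d4 db 73 50]
query mem[0x19]=0xb3, mem[0x07]=0x71, mem[0x09]=0xdb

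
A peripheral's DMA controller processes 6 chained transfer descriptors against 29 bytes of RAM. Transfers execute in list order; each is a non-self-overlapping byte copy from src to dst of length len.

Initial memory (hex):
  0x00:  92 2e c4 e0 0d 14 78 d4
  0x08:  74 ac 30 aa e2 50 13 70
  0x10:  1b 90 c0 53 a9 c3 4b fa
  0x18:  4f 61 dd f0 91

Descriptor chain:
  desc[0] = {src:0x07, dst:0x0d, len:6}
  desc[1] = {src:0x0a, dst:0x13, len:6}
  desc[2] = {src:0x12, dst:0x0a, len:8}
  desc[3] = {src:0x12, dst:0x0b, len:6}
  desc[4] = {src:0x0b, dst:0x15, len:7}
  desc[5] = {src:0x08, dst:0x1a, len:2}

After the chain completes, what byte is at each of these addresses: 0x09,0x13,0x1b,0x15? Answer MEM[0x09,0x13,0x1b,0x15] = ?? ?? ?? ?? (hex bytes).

MEM[0x09,0x13,0x1b,0x15] = ac 30 ac e2

[0] 0x07->0x0d len=6 : d4 74 ac 30 aa e2
[1] 0x0a->0x13 len=6 : 30 aa e2 d4 74 ac
[2] 0x12->0x0a len=8 : e2 30 aa e2 d4 74 ac 61
[3] 0x12->0x0b len=6 : e2 30 aa e2 d4 74
[4] 0x0b->0x15 len=7 : e2 30 aa e2 d4 74 61
[5] 0x08->0x1a len=2 : 74 ac
query mem[0x09]=0xac, mem[0x13]=0x30, mem[0x1b]=0xac, mem[0x15]=0xe2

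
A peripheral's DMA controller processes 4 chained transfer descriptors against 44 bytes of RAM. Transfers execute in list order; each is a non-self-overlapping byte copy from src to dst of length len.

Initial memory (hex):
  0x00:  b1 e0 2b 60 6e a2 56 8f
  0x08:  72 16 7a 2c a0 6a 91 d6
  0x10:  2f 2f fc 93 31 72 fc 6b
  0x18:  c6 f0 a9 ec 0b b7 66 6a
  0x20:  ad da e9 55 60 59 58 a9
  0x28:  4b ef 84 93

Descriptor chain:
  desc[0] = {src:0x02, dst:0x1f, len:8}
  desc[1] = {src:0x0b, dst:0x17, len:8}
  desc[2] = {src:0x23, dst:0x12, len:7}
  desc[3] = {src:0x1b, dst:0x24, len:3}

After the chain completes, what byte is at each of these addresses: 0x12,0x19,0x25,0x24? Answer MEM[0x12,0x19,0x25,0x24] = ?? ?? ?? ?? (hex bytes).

  after D0: wrote 8B at 0x1f = 2b606ea2568f7216
  after D1: wrote 8B at 0x17 = 2ca06a91d62f2ffc
  after D2: wrote 7B at 0x12 = 568f7216a94bef
  after D3: wrote 3B at 0x24 = d62f2f
query mem[0x12]=0x56, mem[0x19]=0x6a, mem[0x25]=0x2f, mem[0x24]=0xd6

MEM[0x12,0x19,0x25,0x24] = 56 6a 2f d6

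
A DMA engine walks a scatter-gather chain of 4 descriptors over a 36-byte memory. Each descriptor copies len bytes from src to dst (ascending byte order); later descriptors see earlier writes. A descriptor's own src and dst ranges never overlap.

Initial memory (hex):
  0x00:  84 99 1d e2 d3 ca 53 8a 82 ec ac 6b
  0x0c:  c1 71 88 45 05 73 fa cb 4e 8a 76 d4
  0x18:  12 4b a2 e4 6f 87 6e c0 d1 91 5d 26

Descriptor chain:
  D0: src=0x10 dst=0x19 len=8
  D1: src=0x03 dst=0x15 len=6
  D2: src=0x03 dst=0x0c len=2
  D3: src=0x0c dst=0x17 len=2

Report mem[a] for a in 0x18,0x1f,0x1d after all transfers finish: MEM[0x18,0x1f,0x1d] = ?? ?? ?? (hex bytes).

MEM[0x18,0x1f,0x1d] = d3 76 4e

D0: mem[0x19..0x20] <- [05 73 fa cb 4e 8a 76 d4]
D1: mem[0x15..0x1a] <- [e2 d3 ca 53 8a 82]
D2: mem[0x0c..0x0d] <- [e2 d3]
D3: mem[0x17..0x18] <- [e2 d3]
query mem[0x18]=0xd3, mem[0x1f]=0x76, mem[0x1d]=0x4e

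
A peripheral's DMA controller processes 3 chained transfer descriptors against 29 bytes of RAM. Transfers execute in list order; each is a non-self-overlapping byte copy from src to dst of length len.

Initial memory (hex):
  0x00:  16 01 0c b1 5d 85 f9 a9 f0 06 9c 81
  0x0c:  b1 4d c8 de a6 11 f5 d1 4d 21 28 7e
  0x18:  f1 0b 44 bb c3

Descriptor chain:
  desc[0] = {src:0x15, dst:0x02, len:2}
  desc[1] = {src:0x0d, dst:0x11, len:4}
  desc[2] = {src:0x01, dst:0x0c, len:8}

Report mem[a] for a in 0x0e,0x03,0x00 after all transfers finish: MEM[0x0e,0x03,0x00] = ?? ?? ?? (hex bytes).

[0] 0x15->0x02 len=2 : 21 28
[1] 0x0d->0x11 len=4 : 4d c8 de a6
[2] 0x01->0x0c len=8 : 01 21 28 5d 85 f9 a9 f0
query mem[0x0e]=0x28, mem[0x03]=0x28, mem[0x00]=0x16

MEM[0x0e,0x03,0x00] = 28 28 16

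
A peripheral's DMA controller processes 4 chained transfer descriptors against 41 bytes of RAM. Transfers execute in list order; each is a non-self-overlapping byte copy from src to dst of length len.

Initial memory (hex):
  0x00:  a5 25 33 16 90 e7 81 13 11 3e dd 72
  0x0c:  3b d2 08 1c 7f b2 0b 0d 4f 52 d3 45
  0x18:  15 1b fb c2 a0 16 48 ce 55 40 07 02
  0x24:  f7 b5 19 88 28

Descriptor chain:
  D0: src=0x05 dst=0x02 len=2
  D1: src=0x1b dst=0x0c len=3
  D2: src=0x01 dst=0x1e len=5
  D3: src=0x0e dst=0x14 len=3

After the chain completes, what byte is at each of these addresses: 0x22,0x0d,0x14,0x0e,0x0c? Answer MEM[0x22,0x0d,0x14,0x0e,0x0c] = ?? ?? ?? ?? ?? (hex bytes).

MEM[0x22,0x0d,0x14,0x0e,0x0c] = e7 a0 16 16 c2

#0 dst[0x02+2] := {0xe7,0x81}
#1 dst[0x0c+3] := {0xc2,0xa0,0x16}
#2 dst[0x1e+5] := {0x25,0xe7,0x81,0x90,0xe7}
#3 dst[0x14+3] := {0x16,0x1c,0x7f}
query mem[0x22]=0xe7, mem[0x0d]=0xa0, mem[0x14]=0x16, mem[0x0e]=0x16, mem[0x0c]=0xc2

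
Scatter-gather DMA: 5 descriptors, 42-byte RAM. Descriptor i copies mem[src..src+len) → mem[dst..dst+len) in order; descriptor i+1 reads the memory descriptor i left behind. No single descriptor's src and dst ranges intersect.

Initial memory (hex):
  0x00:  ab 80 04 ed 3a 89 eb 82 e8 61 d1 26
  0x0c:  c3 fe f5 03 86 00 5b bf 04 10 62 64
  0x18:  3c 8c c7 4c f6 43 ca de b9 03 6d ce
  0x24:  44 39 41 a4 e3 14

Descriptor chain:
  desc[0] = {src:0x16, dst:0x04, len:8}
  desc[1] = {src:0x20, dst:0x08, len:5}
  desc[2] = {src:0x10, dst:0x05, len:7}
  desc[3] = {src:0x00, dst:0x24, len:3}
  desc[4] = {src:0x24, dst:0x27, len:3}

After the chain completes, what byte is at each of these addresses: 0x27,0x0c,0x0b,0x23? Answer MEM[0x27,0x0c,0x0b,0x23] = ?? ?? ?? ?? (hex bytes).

  after D0: wrote 8B at 0x04 = 62643c8cc74cf643
  after D1: wrote 5B at 0x08 = b9036dce44
  after D2: wrote 7B at 0x05 = 86005bbf041062
  after D3: wrote 3B at 0x24 = ab8004
  after D4: wrote 3B at 0x27 = ab8004
query mem[0x27]=0xab, mem[0x0c]=0x44, mem[0x0b]=0x62, mem[0x23]=0xce

MEM[0x27,0x0c,0x0b,0x23] = ab 44 62 ce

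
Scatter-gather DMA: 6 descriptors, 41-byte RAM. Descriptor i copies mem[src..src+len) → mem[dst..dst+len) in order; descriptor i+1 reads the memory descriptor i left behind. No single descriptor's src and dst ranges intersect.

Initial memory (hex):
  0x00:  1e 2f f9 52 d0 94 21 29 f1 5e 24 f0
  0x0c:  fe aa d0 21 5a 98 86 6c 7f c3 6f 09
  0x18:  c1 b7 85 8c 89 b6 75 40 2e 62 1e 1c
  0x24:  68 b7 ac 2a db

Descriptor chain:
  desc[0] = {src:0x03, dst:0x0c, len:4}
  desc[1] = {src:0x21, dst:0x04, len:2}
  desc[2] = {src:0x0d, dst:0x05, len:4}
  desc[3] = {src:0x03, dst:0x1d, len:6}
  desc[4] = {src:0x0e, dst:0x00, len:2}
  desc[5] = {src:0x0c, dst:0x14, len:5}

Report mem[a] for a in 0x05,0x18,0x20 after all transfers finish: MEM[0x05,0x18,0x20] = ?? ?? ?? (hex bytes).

D0: mem[0x0c..0x0f] <- [52 d0 94 21]
D1: mem[0x04..0x05] <- [62 1e]
D2: mem[0x05..0x08] <- [d0 94 21 5a]
D3: mem[0x1d..0x22] <- [52 62 d0 94 21 5a]
D4: mem[0x00..0x01] <- [94 21]
D5: mem[0x14..0x18] <- [52 d0 94 21 5a]
query mem[0x05]=0xd0, mem[0x18]=0x5a, mem[0x20]=0x94

MEM[0x05,0x18,0x20] = d0 5a 94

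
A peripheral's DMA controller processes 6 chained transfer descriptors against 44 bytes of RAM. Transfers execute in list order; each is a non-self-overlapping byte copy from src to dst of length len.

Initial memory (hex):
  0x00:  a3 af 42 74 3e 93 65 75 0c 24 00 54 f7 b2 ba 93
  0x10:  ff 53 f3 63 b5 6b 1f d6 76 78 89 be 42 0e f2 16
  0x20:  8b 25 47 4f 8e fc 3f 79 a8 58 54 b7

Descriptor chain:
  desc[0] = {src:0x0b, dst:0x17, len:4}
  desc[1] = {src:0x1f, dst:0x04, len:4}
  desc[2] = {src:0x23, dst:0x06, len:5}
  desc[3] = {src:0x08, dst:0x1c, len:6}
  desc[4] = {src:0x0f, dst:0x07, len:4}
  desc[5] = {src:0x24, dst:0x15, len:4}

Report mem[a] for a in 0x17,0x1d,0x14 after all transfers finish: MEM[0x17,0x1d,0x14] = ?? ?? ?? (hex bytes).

MEM[0x17,0x1d,0x14] = 3f 3f b5

[0] 0x0b->0x17 len=4 : 54 f7 b2 ba
[1] 0x1f->0x04 len=4 : 16 8b 25 47
[2] 0x23->0x06 len=5 : 4f 8e fc 3f 79
[3] 0x08->0x1c len=6 : fc 3f 79 54 f7 b2
[4] 0x0f->0x07 len=4 : 93 ff 53 f3
[5] 0x24->0x15 len=4 : 8e fc 3f 79
query mem[0x17]=0x3f, mem[0x1d]=0x3f, mem[0x14]=0xb5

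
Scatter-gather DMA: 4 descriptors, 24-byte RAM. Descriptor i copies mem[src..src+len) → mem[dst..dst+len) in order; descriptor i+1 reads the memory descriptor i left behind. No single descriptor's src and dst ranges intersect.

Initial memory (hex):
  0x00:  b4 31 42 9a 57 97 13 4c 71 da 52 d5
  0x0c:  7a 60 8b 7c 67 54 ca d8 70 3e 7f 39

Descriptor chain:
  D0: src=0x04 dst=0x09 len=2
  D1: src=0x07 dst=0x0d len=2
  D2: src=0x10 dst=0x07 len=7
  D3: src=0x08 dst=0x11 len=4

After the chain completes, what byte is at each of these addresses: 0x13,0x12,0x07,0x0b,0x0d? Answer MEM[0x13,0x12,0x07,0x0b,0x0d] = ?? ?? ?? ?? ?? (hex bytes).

[0] 0x04->0x09 len=2 : 57 97
[1] 0x07->0x0d len=2 : 4c 71
[2] 0x10->0x07 len=7 : 67 54 ca d8 70 3e 7f
[3] 0x08->0x11 len=4 : 54 ca d8 70
query mem[0x13]=0xd8, mem[0x12]=0xca, mem[0x07]=0x67, mem[0x0b]=0x70, mem[0x0d]=0x7f

MEM[0x13,0x12,0x07,0x0b,0x0d] = d8 ca 67 70 7f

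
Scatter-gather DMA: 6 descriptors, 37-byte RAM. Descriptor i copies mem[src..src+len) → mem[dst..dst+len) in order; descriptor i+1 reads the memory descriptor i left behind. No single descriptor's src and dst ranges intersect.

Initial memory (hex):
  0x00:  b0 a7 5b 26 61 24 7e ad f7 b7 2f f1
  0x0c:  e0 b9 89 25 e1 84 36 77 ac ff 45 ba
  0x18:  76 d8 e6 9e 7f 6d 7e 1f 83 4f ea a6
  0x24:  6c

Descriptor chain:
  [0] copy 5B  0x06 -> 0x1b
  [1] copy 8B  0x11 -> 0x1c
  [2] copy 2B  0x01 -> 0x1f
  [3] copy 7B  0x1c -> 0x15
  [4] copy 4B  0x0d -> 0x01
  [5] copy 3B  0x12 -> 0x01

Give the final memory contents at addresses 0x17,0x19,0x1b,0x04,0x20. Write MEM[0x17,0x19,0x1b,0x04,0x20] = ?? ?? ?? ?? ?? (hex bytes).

MEM[0x17,0x19,0x1b,0x04,0x20] = 77 5b ba e1 5b

[0] 0x06->0x1b len=5 : 7e ad f7 b7 2f
[1] 0x11->0x1c len=8 : 84 36 77 ac ff 45 ba 76
[2] 0x01->0x1f len=2 : a7 5b
[3] 0x1c->0x15 len=7 : 84 36 77 a7 5b 45 ba
[4] 0x0d->0x01 len=4 : b9 89 25 e1
[5] 0x12->0x01 len=3 : 36 77 ac
query mem[0x17]=0x77, mem[0x19]=0x5b, mem[0x1b]=0xba, mem[0x04]=0xe1, mem[0x20]=0x5b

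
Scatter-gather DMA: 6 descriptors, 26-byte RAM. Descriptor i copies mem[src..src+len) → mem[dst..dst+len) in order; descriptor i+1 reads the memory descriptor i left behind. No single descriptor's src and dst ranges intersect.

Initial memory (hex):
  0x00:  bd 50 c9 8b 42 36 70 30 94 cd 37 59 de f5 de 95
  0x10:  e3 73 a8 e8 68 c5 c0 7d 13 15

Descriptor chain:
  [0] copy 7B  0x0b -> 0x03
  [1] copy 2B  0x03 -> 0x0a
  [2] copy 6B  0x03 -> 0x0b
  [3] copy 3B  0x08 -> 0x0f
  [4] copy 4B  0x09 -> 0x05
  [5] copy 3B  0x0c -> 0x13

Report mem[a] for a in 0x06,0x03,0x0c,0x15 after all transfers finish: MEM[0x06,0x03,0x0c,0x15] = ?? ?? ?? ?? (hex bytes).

D0: mem[0x03..0x09] <- [59 de f5 de 95 e3 73]
D1: mem[0x0a..0x0b] <- [59 de]
D2: mem[0x0b..0x10] <- [59 de f5 de 95 e3]
D3: mem[0x0f..0x11] <- [e3 73 59]
D4: mem[0x05..0x08] <- [73 59 59 de]
D5: mem[0x13..0x15] <- [de f5 de]
query mem[0x06]=0x59, mem[0x03]=0x59, mem[0x0c]=0xde, mem[0x15]=0xde

MEM[0x06,0x03,0x0c,0x15] = 59 59 de de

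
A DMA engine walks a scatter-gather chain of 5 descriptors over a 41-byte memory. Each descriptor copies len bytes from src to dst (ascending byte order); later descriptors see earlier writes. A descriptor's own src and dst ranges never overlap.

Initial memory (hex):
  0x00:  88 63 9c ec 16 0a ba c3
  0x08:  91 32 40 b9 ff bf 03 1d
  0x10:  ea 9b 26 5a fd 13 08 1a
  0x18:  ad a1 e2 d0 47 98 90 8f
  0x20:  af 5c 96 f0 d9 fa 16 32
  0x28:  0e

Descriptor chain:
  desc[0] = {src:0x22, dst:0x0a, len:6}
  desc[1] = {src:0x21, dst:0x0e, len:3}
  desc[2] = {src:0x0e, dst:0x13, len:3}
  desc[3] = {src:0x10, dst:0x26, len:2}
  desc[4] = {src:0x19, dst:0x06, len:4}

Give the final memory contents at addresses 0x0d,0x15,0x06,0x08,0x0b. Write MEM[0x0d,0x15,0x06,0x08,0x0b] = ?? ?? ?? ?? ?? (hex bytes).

D0: mem[0x0a..0x0f] <- [96 f0 d9 fa 16 32]
D1: mem[0x0e..0x10] <- [5c 96 f0]
D2: mem[0x13..0x15] <- [5c 96 f0]
D3: mem[0x26..0x27] <- [f0 9b]
D4: mem[0x06..0x09] <- [a1 e2 d0 47]
query mem[0x0d]=0xfa, mem[0x15]=0xf0, mem[0x06]=0xa1, mem[0x08]=0xd0, mem[0x0b]=0xf0

MEM[0x0d,0x15,0x06,0x08,0x0b] = fa f0 a1 d0 f0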